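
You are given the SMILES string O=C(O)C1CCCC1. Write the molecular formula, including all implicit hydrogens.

C6H10O2

Walk through each heavy atom and fill implicit hydrogens from standard valence (C 4, N 3, O 2, S 2, halogen 1):
  atom 1: O, bond orders sum to 2 (valence 2) → 0 H
  atom 2: C, bond orders sum to 4 (valence 4) → 0 H
  atom 3: O, bond orders sum to 1 (valence 2) → 1 H
  atom 4: C, bond orders sum to 3 (valence 4) → 1 H
  atom 5: C, bond orders sum to 2 (valence 4) → 2 H
  atom 6: C, bond orders sum to 2 (valence 4) → 2 H
  atom 7: C, bond orders sum to 2 (valence 4) → 2 H
  atom 8: C, bond orders sum to 2 (valence 4) → 2 H
Totals → C:6, H:10, O:2.
In Hill order: C6H10O2.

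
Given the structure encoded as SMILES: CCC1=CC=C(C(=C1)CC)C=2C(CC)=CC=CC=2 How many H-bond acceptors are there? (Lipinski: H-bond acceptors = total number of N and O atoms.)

N atoms: 0; O atoms: 0.
Lipinski HBA = 0 + 0 = 0.

0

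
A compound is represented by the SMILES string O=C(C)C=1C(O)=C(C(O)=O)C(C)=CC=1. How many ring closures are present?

In SMILES, each pair of matching ring-closure digits denotes one ring-closing bond; the number of such bonds equals the number of independent rings.
Ring-closure bonds here: 1.

1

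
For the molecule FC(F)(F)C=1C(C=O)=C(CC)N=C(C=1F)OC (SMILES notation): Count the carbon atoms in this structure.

Count every carbon token in the SMILES (each C, including those in ring-closure positions and inside branches).
Carbon count: 10.

10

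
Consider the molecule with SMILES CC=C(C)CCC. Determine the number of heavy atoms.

Every atom symbol written in the SMILES (organic subset) is one heavy atom; implicit H are not written.
Heavy atoms by element → C:7.
Total: 7.

7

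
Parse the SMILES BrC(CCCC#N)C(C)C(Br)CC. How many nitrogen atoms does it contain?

1

Scan the SMILES for N atoms (remember two-letter symbols like Cl and Br are single atoms).
Nitrogen count: 1.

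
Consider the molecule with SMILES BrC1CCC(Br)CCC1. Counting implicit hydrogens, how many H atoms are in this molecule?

Walk through each heavy atom and fill implicit hydrogens from standard valence (C 4, N 3, O 2, S 2, halogen 1):
  atom 1: Br (halogen, monovalent) → 0 H
  atom 2: C, bond orders sum to 3 (valence 4) → 1 H
  atom 3: C, bond orders sum to 2 (valence 4) → 2 H
  atom 4: C, bond orders sum to 2 (valence 4) → 2 H
  atom 5: C, bond orders sum to 3 (valence 4) → 1 H
  atom 6: Br (halogen, monovalent) → 0 H
  atom 7: C, bond orders sum to 2 (valence 4) → 2 H
  atom 8: C, bond orders sum to 2 (valence 4) → 2 H
  atom 9: C, bond orders sum to 2 (valence 4) → 2 H
Total hydrogens: 12.

12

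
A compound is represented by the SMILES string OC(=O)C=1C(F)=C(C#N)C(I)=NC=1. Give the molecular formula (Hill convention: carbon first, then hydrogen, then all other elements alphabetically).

Walk through each heavy atom and fill implicit hydrogens from standard valence (C 4, N 3, O 2, S 2, halogen 1):
  atom 1: O, bond orders sum to 1 (valence 2) → 1 H
  atom 2: C, bond orders sum to 4 (valence 4) → 0 H
  atom 3: O, bond orders sum to 2 (valence 2) → 0 H
  atom 4: C, bond orders sum to 4 (valence 4) → 0 H
  atom 5: C, bond orders sum to 4 (valence 4) → 0 H
  atom 6: F (halogen, monovalent) → 0 H
  atom 7: C, bond orders sum to 4 (valence 4) → 0 H
  atom 8: C, bond orders sum to 4 (valence 4) → 0 H
  atom 9: N, bond orders sum to 3 (valence 3) → 0 H
  atom 10: C, bond orders sum to 4 (valence 4) → 0 H
  atom 11: I (halogen, monovalent) → 0 H
  atom 12: N, bond orders sum to 3 (valence 3) → 0 H
  atom 13: C, bond orders sum to 3 (valence 4) → 1 H
Totals → C:7, H:2, F:1, I:1, N:2, O:2.

C7H2FIN2O2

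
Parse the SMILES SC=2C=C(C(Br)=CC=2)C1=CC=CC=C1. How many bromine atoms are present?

Scan the SMILES for Br atoms (remember two-letter symbols like Cl and Br are single atoms).
Bromine count: 1.

1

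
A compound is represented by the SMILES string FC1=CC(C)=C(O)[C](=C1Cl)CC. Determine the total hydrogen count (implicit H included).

10

Walk through each heavy atom and fill implicit hydrogens from standard valence (C 4, N 3, O 2, S 2, halogen 1):
  atom 1: F (halogen, monovalent) → 0 H
  atom 2: C, bond orders sum to 4 (valence 4) → 0 H
  atom 3: C, bond orders sum to 3 (valence 4) → 1 H
  atom 4: C, bond orders sum to 4 (valence 4) → 0 H
  atom 5: C, bond orders sum to 1 (valence 4) → 3 H
  atom 6: C, bond orders sum to 4 (valence 4) → 0 H
  atom 7: O, bond orders sum to 1 (valence 2) → 1 H
  atom 8: C with explicit H count 0
  atom 9: C, bond orders sum to 4 (valence 4) → 0 H
  atom 10: Cl (halogen, monovalent) → 0 H
  atom 11: C, bond orders sum to 2 (valence 4) → 2 H
  atom 12: C, bond orders sum to 1 (valence 4) → 3 H
Total hydrogens: 10.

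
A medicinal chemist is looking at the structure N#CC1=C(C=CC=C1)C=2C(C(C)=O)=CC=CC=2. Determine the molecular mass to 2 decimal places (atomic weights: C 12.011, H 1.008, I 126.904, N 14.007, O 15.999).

221.26 g/mol

First, the molecular formula is C15H11NO (counting implicit H from valence).
  C: 15 × 12.011 = 180.165
  H: 11 × 1.008 = 11.088
  N: 1 × 14.007 = 14.007
  O: 1 × 15.999 = 15.999
Sum: 15×12.011 + 11×1.008 + 1×14.007 + 1×15.999 = 221.259 → 221.26 g/mol.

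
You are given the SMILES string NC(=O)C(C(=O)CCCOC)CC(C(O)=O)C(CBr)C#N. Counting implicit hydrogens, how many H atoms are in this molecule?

Walk through each heavy atom and fill implicit hydrogens from standard valence (C 4, N 3, O 2, S 2, halogen 1):
  atom 1: N, bond orders sum to 1 (valence 3) → 2 H
  atom 2: C, bond orders sum to 4 (valence 4) → 0 H
  atom 3: O, bond orders sum to 2 (valence 2) → 0 H
  atom 4: C, bond orders sum to 3 (valence 4) → 1 H
  atom 5: C, bond orders sum to 4 (valence 4) → 0 H
  atom 6: O, bond orders sum to 2 (valence 2) → 0 H
  atom 7: C, bond orders sum to 2 (valence 4) → 2 H
  atom 8: C, bond orders sum to 2 (valence 4) → 2 H
  atom 9: C, bond orders sum to 2 (valence 4) → 2 H
  atom 10: O, bond orders sum to 2 (valence 2) → 0 H
  atom 11: C, bond orders sum to 1 (valence 4) → 3 H
  atom 12: C, bond orders sum to 2 (valence 4) → 2 H
  atom 13: C, bond orders sum to 3 (valence 4) → 1 H
  atom 14: C, bond orders sum to 4 (valence 4) → 0 H
  atom 15: O, bond orders sum to 1 (valence 2) → 1 H
  atom 16: O, bond orders sum to 2 (valence 2) → 0 H
  atom 17: C, bond orders sum to 3 (valence 4) → 1 H
  atom 18: C, bond orders sum to 2 (valence 4) → 2 H
  atom 19: Br (halogen, monovalent) → 0 H
  atom 20: C, bond orders sum to 4 (valence 4) → 0 H
  atom 21: N, bond orders sum to 3 (valence 3) → 0 H
Total hydrogens: 19.

19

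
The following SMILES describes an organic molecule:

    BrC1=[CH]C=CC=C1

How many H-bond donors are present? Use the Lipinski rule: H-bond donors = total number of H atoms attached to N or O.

Donors: find every N or O and count the H atoms it carries.
  (no N or O atoms present)
Lipinski HBD = 0.

0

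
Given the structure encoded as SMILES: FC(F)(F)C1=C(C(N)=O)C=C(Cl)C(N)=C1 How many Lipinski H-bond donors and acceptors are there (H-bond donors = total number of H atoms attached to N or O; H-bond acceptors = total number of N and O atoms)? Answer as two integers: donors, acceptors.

4, 3

Donors: find every N or O and count the H atoms it carries.
  atom 8 (N): bond orders sum to 1 → 2 H
  atom 9 (O): bond orders sum to 2 → 0 H
  atom 14 (N): bond orders sum to 1 → 2 H
Lipinski HBD = 4.
Acceptors: N atoms = 2, O atoms = 1 → HBA = 3.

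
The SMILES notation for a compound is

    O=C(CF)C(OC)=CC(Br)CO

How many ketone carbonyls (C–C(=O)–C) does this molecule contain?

1

The ketone motif appears at heavy-atom position 2 in the SMILES.
Other groups present: 1 alkene, 1 ether, 1 hydroxyl.
Ketone count: 1.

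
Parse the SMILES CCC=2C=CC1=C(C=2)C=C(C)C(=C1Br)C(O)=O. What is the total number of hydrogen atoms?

13

Walk through each heavy atom and fill implicit hydrogens from standard valence (C 4, N 3, O 2, S 2, halogen 1):
  atom 1: C, bond orders sum to 1 (valence 4) → 3 H
  atom 2: C, bond orders sum to 2 (valence 4) → 2 H
  atom 3: C, bond orders sum to 4 (valence 4) → 0 H
  atom 4: C, bond orders sum to 3 (valence 4) → 1 H
  atom 5: C, bond orders sum to 3 (valence 4) → 1 H
  atom 6: C, bond orders sum to 4 (valence 4) → 0 H
  atom 7: C, bond orders sum to 4 (valence 4) → 0 H
  atom 8: C, bond orders sum to 3 (valence 4) → 1 H
  atom 9: C, bond orders sum to 3 (valence 4) → 1 H
  atom 10: C, bond orders sum to 4 (valence 4) → 0 H
  atom 11: C, bond orders sum to 1 (valence 4) → 3 H
  atom 12: C, bond orders sum to 4 (valence 4) → 0 H
  atom 13: C, bond orders sum to 4 (valence 4) → 0 H
  atom 14: Br (halogen, monovalent) → 0 H
  atom 15: C, bond orders sum to 4 (valence 4) → 0 H
  atom 16: O, bond orders sum to 1 (valence 2) → 1 H
  atom 17: O, bond orders sum to 2 (valence 2) → 0 H
Total hydrogens: 13.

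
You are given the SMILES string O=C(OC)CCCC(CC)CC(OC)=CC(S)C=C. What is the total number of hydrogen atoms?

26

Walk through each heavy atom and fill implicit hydrogens from standard valence (C 4, N 3, O 2, S 2, halogen 1):
  atom 1: O, bond orders sum to 2 (valence 2) → 0 H
  atom 2: C, bond orders sum to 4 (valence 4) → 0 H
  atom 3: O, bond orders sum to 2 (valence 2) → 0 H
  atom 4: C, bond orders sum to 1 (valence 4) → 3 H
  atom 5: C, bond orders sum to 2 (valence 4) → 2 H
  atom 6: C, bond orders sum to 2 (valence 4) → 2 H
  atom 7: C, bond orders sum to 2 (valence 4) → 2 H
  atom 8: C, bond orders sum to 3 (valence 4) → 1 H
  atom 9: C, bond orders sum to 2 (valence 4) → 2 H
  atom 10: C, bond orders sum to 1 (valence 4) → 3 H
  atom 11: C, bond orders sum to 2 (valence 4) → 2 H
  atom 12: C, bond orders sum to 4 (valence 4) → 0 H
  atom 13: O, bond orders sum to 2 (valence 2) → 0 H
  atom 14: C, bond orders sum to 1 (valence 4) → 3 H
  atom 15: C, bond orders sum to 3 (valence 4) → 1 H
  atom 16: C, bond orders sum to 3 (valence 4) → 1 H
  atom 17: S, bond orders sum to 1 (valence 2) → 1 H
  atom 18: C, bond orders sum to 3 (valence 4) → 1 H
  atom 19: C, bond orders sum to 2 (valence 4) → 2 H
Total hydrogens: 26.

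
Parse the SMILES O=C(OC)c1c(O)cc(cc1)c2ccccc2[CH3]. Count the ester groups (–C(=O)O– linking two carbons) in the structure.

1

The ester motif appears at heavy-atom position 2 in the SMILES.
Other groups present: 1 hydroxyl.
Ester count: 1.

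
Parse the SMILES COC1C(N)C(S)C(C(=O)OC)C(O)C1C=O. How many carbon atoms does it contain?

Count every carbon token in the SMILES (each C, including those in ring-closure positions and inside branches).
Carbon count: 10.

10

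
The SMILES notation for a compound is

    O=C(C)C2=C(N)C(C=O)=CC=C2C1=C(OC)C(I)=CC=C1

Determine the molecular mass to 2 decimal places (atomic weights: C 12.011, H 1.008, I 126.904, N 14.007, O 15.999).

First, the molecular formula is C16H14INO3 (counting implicit H from valence).
  C: 16 × 12.011 = 192.176
  H: 14 × 1.008 = 14.112
  I: 1 × 126.904 = 126.904
  N: 1 × 14.007 = 14.007
  O: 3 × 15.999 = 47.997
Sum: 16×12.011 + 14×1.008 + 1×126.904 + 1×14.007 + 3×15.999 = 395.196 → 395.20 g/mol.

395.20 g/mol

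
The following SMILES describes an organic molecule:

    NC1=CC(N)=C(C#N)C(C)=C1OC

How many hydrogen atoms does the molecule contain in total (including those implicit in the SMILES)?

11

Walk through each heavy atom and fill implicit hydrogens from standard valence (C 4, N 3, O 2, S 2, halogen 1):
  atom 1: N, bond orders sum to 1 (valence 3) → 2 H
  atom 2: C, bond orders sum to 4 (valence 4) → 0 H
  atom 3: C, bond orders sum to 3 (valence 4) → 1 H
  atom 4: C, bond orders sum to 4 (valence 4) → 0 H
  atom 5: N, bond orders sum to 1 (valence 3) → 2 H
  atom 6: C, bond orders sum to 4 (valence 4) → 0 H
  atom 7: C, bond orders sum to 4 (valence 4) → 0 H
  atom 8: N, bond orders sum to 3 (valence 3) → 0 H
  atom 9: C, bond orders sum to 4 (valence 4) → 0 H
  atom 10: C, bond orders sum to 1 (valence 4) → 3 H
  atom 11: C, bond orders sum to 4 (valence 4) → 0 H
  atom 12: O, bond orders sum to 2 (valence 2) → 0 H
  atom 13: C, bond orders sum to 1 (valence 4) → 3 H
Total hydrogens: 11.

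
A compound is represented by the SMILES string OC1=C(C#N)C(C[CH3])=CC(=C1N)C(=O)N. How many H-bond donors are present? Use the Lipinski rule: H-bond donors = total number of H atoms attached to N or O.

5

Donors: find every N or O and count the H atoms it carries.
  atom 1 (O): bond orders sum to 1 → 1 H
  atom 5 (N): bond orders sum to 3 → 0 H
  atom 12 (N): bond orders sum to 1 → 2 H
  atom 14 (O): bond orders sum to 2 → 0 H
  atom 15 (N): bond orders sum to 1 → 2 H
Lipinski HBD = 5.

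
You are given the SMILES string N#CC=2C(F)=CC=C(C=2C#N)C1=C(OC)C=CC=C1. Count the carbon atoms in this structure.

Count every carbon token in the SMILES (each C, including those in ring-closure positions and inside branches).
Carbon count: 15.

15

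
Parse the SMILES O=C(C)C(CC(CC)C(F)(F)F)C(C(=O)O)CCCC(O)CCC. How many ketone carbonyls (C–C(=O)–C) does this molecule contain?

1

The ketone motif appears at heavy-atom position 2 in the SMILES.
Other groups present: 1 carboxylic acid, 1 hydroxyl.
Ketone count: 1.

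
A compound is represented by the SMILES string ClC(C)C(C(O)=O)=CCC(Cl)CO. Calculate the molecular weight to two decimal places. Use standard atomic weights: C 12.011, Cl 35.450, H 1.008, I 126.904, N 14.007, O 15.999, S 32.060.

First, the molecular formula is C8H12Cl2O3 (counting implicit H from valence).
  C: 8 × 12.011 = 96.088
  Cl: 2 × 35.450 = 70.900
  H: 12 × 1.008 = 12.096
  O: 3 × 15.999 = 47.997
Sum: 8×12.011 + 2×35.450 + 12×1.008 + 3×15.999 = 227.081 → 227.08 g/mol.

227.08 g/mol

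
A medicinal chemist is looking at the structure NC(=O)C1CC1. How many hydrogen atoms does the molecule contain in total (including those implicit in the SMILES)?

7

Walk through each heavy atom and fill implicit hydrogens from standard valence (C 4, N 3, O 2, S 2, halogen 1):
  atom 1: N, bond orders sum to 1 (valence 3) → 2 H
  atom 2: C, bond orders sum to 4 (valence 4) → 0 H
  atom 3: O, bond orders sum to 2 (valence 2) → 0 H
  atom 4: C, bond orders sum to 3 (valence 4) → 1 H
  atom 5: C, bond orders sum to 2 (valence 4) → 2 H
  atom 6: C, bond orders sum to 2 (valence 4) → 2 H
Total hydrogens: 7.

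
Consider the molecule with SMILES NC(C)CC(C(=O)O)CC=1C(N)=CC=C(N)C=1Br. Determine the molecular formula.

Walk through each heavy atom and fill implicit hydrogens from standard valence (C 4, N 3, O 2, S 2, halogen 1):
  atom 1: N, bond orders sum to 1 (valence 3) → 2 H
  atom 2: C, bond orders sum to 3 (valence 4) → 1 H
  atom 3: C, bond orders sum to 1 (valence 4) → 3 H
  atom 4: C, bond orders sum to 2 (valence 4) → 2 H
  atom 5: C, bond orders sum to 3 (valence 4) → 1 H
  atom 6: C, bond orders sum to 4 (valence 4) → 0 H
  atom 7: O, bond orders sum to 2 (valence 2) → 0 H
  atom 8: O, bond orders sum to 1 (valence 2) → 1 H
  atom 9: C, bond orders sum to 2 (valence 4) → 2 H
  atom 10: C, bond orders sum to 4 (valence 4) → 0 H
  atom 11: C, bond orders sum to 4 (valence 4) → 0 H
  atom 12: N, bond orders sum to 1 (valence 3) → 2 H
  atom 13: C, bond orders sum to 3 (valence 4) → 1 H
  atom 14: C, bond orders sum to 3 (valence 4) → 1 H
  atom 15: C, bond orders sum to 4 (valence 4) → 0 H
  atom 16: N, bond orders sum to 1 (valence 3) → 2 H
  atom 17: C, bond orders sum to 4 (valence 4) → 0 H
  atom 18: Br (halogen, monovalent) → 0 H
Totals → C:12, H:18, Br:1, N:3, O:2.

C12H18BrN3O2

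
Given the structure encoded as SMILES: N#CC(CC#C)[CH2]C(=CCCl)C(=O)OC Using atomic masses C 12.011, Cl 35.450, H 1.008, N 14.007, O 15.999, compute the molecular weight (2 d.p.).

First, the molecular formula is C11H12ClNO2 (counting implicit H from valence).
  C: 11 × 12.011 = 132.121
  Cl: 1 × 35.450 = 35.450
  H: 12 × 1.008 = 12.096
  N: 1 × 14.007 = 14.007
  O: 2 × 15.999 = 31.998
Sum: 11×12.011 + 1×35.450 + 12×1.008 + 1×14.007 + 2×15.999 = 225.672 → 225.67 g/mol.

225.67 g/mol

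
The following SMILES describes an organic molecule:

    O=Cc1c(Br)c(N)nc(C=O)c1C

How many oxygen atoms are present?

2

Scan the SMILES for O atoms (remember two-letter symbols like Cl and Br are single atoms).
Oxygen count: 2.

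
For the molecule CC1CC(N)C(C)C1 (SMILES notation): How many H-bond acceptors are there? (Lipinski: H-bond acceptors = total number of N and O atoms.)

1

N atoms: 1; O atoms: 0.
Lipinski HBA = 1 + 0 = 1.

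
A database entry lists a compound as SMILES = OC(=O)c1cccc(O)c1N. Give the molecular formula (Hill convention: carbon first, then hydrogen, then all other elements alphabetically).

Walk through each heavy atom and fill implicit hydrogens from standard valence (C 4, N 3, O 2, S 2, halogen 1); for lowercase aromatic atoms, an aromatic c carries 1 H when it has two neighbours and 0 H with three, and aromatic n carries 0 H:
  atom 1: O, bond orders sum to 1 (valence 2) → 1 H
  atom 2: C, bond orders sum to 4 (valence 4) → 0 H
  atom 3: O, bond orders sum to 2 (valence 2) → 0 H
  atom 4: aromatic c, 3 neighbours → 0 H
  atom 5: aromatic c, 2 neighbours → 1 H
  atom 6: aromatic c, 2 neighbours → 1 H
  atom 7: aromatic c, 2 neighbours → 1 H
  atom 8: aromatic c, 3 neighbours → 0 H
  atom 9: O, bond orders sum to 1 (valence 2) → 1 H
  atom 10: aromatic c, 3 neighbours → 0 H
  atom 11: N, bond orders sum to 1 (valence 3) → 2 H
Totals → C:7, H:7, N:1, O:3.
In Hill order: C7H7NO3.

C7H7NO3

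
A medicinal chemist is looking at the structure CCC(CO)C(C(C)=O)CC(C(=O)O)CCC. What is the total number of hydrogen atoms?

Walk through each heavy atom and fill implicit hydrogens from standard valence (C 4, N 3, O 2, S 2, halogen 1):
  atom 1: C, bond orders sum to 1 (valence 4) → 3 H
  atom 2: C, bond orders sum to 2 (valence 4) → 2 H
  atom 3: C, bond orders sum to 3 (valence 4) → 1 H
  atom 4: C, bond orders sum to 2 (valence 4) → 2 H
  atom 5: O, bond orders sum to 1 (valence 2) → 1 H
  atom 6: C, bond orders sum to 3 (valence 4) → 1 H
  atom 7: C, bond orders sum to 4 (valence 4) → 0 H
  atom 8: C, bond orders sum to 1 (valence 4) → 3 H
  atom 9: O, bond orders sum to 2 (valence 2) → 0 H
  atom 10: C, bond orders sum to 2 (valence 4) → 2 H
  atom 11: C, bond orders sum to 3 (valence 4) → 1 H
  atom 12: C, bond orders sum to 4 (valence 4) → 0 H
  atom 13: O, bond orders sum to 2 (valence 2) → 0 H
  atom 14: O, bond orders sum to 1 (valence 2) → 1 H
  atom 15: C, bond orders sum to 2 (valence 4) → 2 H
  atom 16: C, bond orders sum to 2 (valence 4) → 2 H
  atom 17: C, bond orders sum to 1 (valence 4) → 3 H
Total hydrogens: 24.

24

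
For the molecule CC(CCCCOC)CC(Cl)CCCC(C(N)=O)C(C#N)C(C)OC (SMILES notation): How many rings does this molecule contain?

In SMILES, each pair of matching ring-closure digits denotes one ring-closing bond; the number of such bonds equals the number of independent rings.
Ring-closure bonds here: 0.

0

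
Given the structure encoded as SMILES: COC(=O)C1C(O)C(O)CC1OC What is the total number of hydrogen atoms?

Walk through each heavy atom and fill implicit hydrogens from standard valence (C 4, N 3, O 2, S 2, halogen 1):
  atom 1: C, bond orders sum to 1 (valence 4) → 3 H
  atom 2: O, bond orders sum to 2 (valence 2) → 0 H
  atom 3: C, bond orders sum to 4 (valence 4) → 0 H
  atom 4: O, bond orders sum to 2 (valence 2) → 0 H
  atom 5: C, bond orders sum to 3 (valence 4) → 1 H
  atom 6: C, bond orders sum to 3 (valence 4) → 1 H
  atom 7: O, bond orders sum to 1 (valence 2) → 1 H
  atom 8: C, bond orders sum to 3 (valence 4) → 1 H
  atom 9: O, bond orders sum to 1 (valence 2) → 1 H
  atom 10: C, bond orders sum to 2 (valence 4) → 2 H
  atom 11: C, bond orders sum to 3 (valence 4) → 1 H
  atom 12: O, bond orders sum to 2 (valence 2) → 0 H
  atom 13: C, bond orders sum to 1 (valence 4) → 3 H
Total hydrogens: 14.

14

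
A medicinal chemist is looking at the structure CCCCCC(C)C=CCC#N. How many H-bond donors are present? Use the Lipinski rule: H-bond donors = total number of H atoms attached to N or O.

Donors: find every N or O and count the H atoms it carries.
  atom 12 (N): bond orders sum to 3 → 0 H
Lipinski HBD = 0.

0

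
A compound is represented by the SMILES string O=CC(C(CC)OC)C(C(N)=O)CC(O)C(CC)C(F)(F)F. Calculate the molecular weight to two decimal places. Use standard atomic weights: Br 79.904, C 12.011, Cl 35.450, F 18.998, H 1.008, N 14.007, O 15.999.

327.34 g/mol

First, the molecular formula is C14H24F3NO4 (counting implicit H from valence).
  C: 14 × 12.011 = 168.154
  F: 3 × 18.998 = 56.994
  H: 24 × 1.008 = 24.192
  N: 1 × 14.007 = 14.007
  O: 4 × 15.999 = 63.996
Sum: 14×12.011 + 3×18.998 + 24×1.008 + 1×14.007 + 4×15.999 = 327.343 → 327.34 g/mol.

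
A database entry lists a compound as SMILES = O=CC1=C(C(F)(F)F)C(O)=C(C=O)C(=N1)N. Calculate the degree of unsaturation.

Molecular formula: C8H5F3N2O3.
DoU = (2C + 2 + N − H − X) / 2, where X is the halogen count and O/S are ignored.
    = (2·8 + 2 + 2 − 5 − 3) / 2 = 12 / 2 = 6.

6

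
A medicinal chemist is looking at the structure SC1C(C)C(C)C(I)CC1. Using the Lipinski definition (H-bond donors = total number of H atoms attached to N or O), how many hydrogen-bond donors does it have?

Donors: find every N or O and count the H atoms it carries.
  (no N or O atoms present)
Lipinski HBD = 0.

0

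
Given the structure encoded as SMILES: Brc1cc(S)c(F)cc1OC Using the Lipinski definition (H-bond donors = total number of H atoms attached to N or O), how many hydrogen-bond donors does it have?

Donors: find every N or O and count the H atoms it carries.
  atom 10 (O): bond orders sum to 2 → 0 H
Lipinski HBD = 0.

0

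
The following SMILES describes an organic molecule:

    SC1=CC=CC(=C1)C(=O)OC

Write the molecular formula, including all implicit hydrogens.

Walk through each heavy atom and fill implicit hydrogens from standard valence (C 4, N 3, O 2, S 2, halogen 1):
  atom 1: S, bond orders sum to 1 (valence 2) → 1 H
  atom 2: C, bond orders sum to 4 (valence 4) → 0 H
  atom 3: C, bond orders sum to 3 (valence 4) → 1 H
  atom 4: C, bond orders sum to 3 (valence 4) → 1 H
  atom 5: C, bond orders sum to 3 (valence 4) → 1 H
  atom 6: C, bond orders sum to 4 (valence 4) → 0 H
  atom 7: C, bond orders sum to 3 (valence 4) → 1 H
  atom 8: C, bond orders sum to 4 (valence 4) → 0 H
  atom 9: O, bond orders sum to 2 (valence 2) → 0 H
  atom 10: O, bond orders sum to 2 (valence 2) → 0 H
  atom 11: C, bond orders sum to 1 (valence 4) → 3 H
Totals → C:8, H:8, O:2, S:1.
In Hill order: C8H8O2S.

C8H8O2S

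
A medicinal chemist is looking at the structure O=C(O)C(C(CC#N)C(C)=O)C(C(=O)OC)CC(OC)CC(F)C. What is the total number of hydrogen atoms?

Walk through each heavy atom and fill implicit hydrogens from standard valence (C 4, N 3, O 2, S 2, halogen 1):
  atom 1: O, bond orders sum to 2 (valence 2) → 0 H
  atom 2: C, bond orders sum to 4 (valence 4) → 0 H
  atom 3: O, bond orders sum to 1 (valence 2) → 1 H
  atom 4: C, bond orders sum to 3 (valence 4) → 1 H
  atom 5: C, bond orders sum to 3 (valence 4) → 1 H
  atom 6: C, bond orders sum to 2 (valence 4) → 2 H
  atom 7: C, bond orders sum to 4 (valence 4) → 0 H
  atom 8: N, bond orders sum to 3 (valence 3) → 0 H
  atom 9: C, bond orders sum to 4 (valence 4) → 0 H
  atom 10: C, bond orders sum to 1 (valence 4) → 3 H
  atom 11: O, bond orders sum to 2 (valence 2) → 0 H
  atom 12: C, bond orders sum to 3 (valence 4) → 1 H
  atom 13: C, bond orders sum to 4 (valence 4) → 0 H
  atom 14: O, bond orders sum to 2 (valence 2) → 0 H
  atom 15: O, bond orders sum to 2 (valence 2) → 0 H
  atom 16: C, bond orders sum to 1 (valence 4) → 3 H
  atom 17: C, bond orders sum to 2 (valence 4) → 2 H
  atom 18: C, bond orders sum to 3 (valence 4) → 1 H
  atom 19: O, bond orders sum to 2 (valence 2) → 0 H
  atom 20: C, bond orders sum to 1 (valence 4) → 3 H
  atom 21: C, bond orders sum to 2 (valence 4) → 2 H
  atom 22: C, bond orders sum to 3 (valence 4) → 1 H
  atom 23: F (halogen, monovalent) → 0 H
  atom 24: C, bond orders sum to 1 (valence 4) → 3 H
Total hydrogens: 24.

24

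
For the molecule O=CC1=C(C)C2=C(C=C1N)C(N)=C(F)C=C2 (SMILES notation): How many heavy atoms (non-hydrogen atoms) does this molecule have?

Every atom symbol written in the SMILES (organic subset) is one heavy atom; implicit H are not written.
Heavy atoms by element → C:12, F:1, N:2, O:1.
Total: 16.

16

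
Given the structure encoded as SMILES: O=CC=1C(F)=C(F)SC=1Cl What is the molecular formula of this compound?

C5HClF2OS

Walk through each heavy atom and fill implicit hydrogens from standard valence (C 4, N 3, O 2, S 2, halogen 1):
  atom 1: O, bond orders sum to 2 (valence 2) → 0 H
  atom 2: C, bond orders sum to 3 (valence 4) → 1 H
  atom 3: C, bond orders sum to 4 (valence 4) → 0 H
  atom 4: C, bond orders sum to 4 (valence 4) → 0 H
  atom 5: F (halogen, monovalent) → 0 H
  atom 6: C, bond orders sum to 4 (valence 4) → 0 H
  atom 7: F (halogen, monovalent) → 0 H
  atom 8: S, bond orders sum to 2 (valence 2) → 0 H
  atom 9: C, bond orders sum to 4 (valence 4) → 0 H
  atom 10: Cl (halogen, monovalent) → 0 H
Totals → C:5, H:1, Cl:1, F:2, O:1, S:1.
In Hill order: C5HClF2OS.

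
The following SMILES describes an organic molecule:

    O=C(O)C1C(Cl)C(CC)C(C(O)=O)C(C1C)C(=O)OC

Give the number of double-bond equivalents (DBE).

4

Degree of unsaturation = (number of rings) + (number of π bonds).
Ring closures in the SMILES: 1.
π bonds: 3 double bonds (each 1 DoU) → 3 DoU from unsaturation.
Total DoU = 1 + 3 = 4.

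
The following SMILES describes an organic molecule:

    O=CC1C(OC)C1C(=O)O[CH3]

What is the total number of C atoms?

7

Count every carbon token in the SMILES (each C, including those in ring-closure positions and inside branches).
Carbon count: 7.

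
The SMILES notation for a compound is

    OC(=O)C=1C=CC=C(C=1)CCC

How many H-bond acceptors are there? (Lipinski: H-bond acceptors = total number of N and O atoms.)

N atoms: 0; O atoms: 2.
Lipinski HBA = 0 + 2 = 2.

2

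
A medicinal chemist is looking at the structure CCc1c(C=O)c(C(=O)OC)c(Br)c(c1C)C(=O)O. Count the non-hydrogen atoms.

Every atom symbol written in the SMILES (organic subset) is one heavy atom; implicit H are not written.
Heavy atoms by element → Br:1, C:13, O:5.
Total: 19.

19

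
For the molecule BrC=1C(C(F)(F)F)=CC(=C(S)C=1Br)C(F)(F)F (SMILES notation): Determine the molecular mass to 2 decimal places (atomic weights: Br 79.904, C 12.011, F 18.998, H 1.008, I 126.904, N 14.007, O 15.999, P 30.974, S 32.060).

First, the molecular formula is C8H2Br2F6S (counting implicit H from valence).
  Br: 2 × 79.904 = 159.808
  C: 8 × 12.011 = 96.088
  F: 6 × 18.998 = 113.988
  H: 2 × 1.008 = 2.016
  S: 1 × 32.060 = 32.060
Sum: 2×79.904 + 8×12.011 + 6×18.998 + 2×1.008 + 1×32.060 = 403.960 → 403.96 g/mol.

403.96 g/mol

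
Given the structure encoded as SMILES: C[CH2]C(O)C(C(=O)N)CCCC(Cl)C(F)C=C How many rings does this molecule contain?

0

In SMILES, each pair of matching ring-closure digits denotes one ring-closing bond; the number of such bonds equals the number of independent rings.
Ring-closure bonds here: 0.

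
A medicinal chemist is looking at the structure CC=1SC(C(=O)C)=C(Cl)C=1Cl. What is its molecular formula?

Walk through each heavy atom and fill implicit hydrogens from standard valence (C 4, N 3, O 2, S 2, halogen 1):
  atom 1: C, bond orders sum to 1 (valence 4) → 3 H
  atom 2: C, bond orders sum to 4 (valence 4) → 0 H
  atom 3: S, bond orders sum to 2 (valence 2) → 0 H
  atom 4: C, bond orders sum to 4 (valence 4) → 0 H
  atom 5: C, bond orders sum to 4 (valence 4) → 0 H
  atom 6: O, bond orders sum to 2 (valence 2) → 0 H
  atom 7: C, bond orders sum to 1 (valence 4) → 3 H
  atom 8: C, bond orders sum to 4 (valence 4) → 0 H
  atom 9: Cl (halogen, monovalent) → 0 H
  atom 10: C, bond orders sum to 4 (valence 4) → 0 H
  atom 11: Cl (halogen, monovalent) → 0 H
Totals → C:7, H:6, Cl:2, O:1, S:1.

C7H6Cl2OS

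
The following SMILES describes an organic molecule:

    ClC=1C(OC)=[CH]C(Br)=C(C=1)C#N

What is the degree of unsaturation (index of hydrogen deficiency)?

6

Degree of unsaturation = (number of rings) + (number of π bonds).
Ring closures in the SMILES: 1.
π bonds: 3 double bonds (each 1 DoU), 1 triple bond (each 2 DoU) → 5 DoU from unsaturation.
Total DoU = 1 + 5 = 6.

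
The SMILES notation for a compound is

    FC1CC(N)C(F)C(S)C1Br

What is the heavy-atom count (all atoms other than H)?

11

Every atom symbol written in the SMILES (organic subset) is one heavy atom; implicit H are not written.
Heavy atoms by element → Br:1, C:6, F:2, N:1, S:1.
Total: 11.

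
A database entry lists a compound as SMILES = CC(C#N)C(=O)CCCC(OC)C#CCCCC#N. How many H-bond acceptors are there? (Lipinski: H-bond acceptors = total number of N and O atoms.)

N atoms: 2; O atoms: 2.
Lipinski HBA = 2 + 2 = 4.

4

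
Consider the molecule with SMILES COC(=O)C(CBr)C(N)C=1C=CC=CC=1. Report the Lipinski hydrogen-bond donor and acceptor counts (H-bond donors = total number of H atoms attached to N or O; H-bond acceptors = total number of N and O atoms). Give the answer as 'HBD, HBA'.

2, 3

Donors: find every N or O and count the H atoms it carries.
  atom 2 (O): bond orders sum to 2 → 0 H
  atom 4 (O): bond orders sum to 2 → 0 H
  atom 9 (N): bond orders sum to 1 → 2 H
Lipinski HBD = 2.
Acceptors: N atoms = 1, O atoms = 2 → HBA = 3.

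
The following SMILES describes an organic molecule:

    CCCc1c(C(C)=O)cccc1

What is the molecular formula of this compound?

C11H14O

Walk through each heavy atom and fill implicit hydrogens from standard valence (C 4, N 3, O 2, S 2, halogen 1); for lowercase aromatic atoms, an aromatic c carries 1 H when it has two neighbours and 0 H with three, and aromatic n carries 0 H:
  atom 1: C, bond orders sum to 1 (valence 4) → 3 H
  atom 2: C, bond orders sum to 2 (valence 4) → 2 H
  atom 3: C, bond orders sum to 2 (valence 4) → 2 H
  atom 4: aromatic c, 3 neighbours → 0 H
  atom 5: aromatic c, 3 neighbours → 0 H
  atom 6: C, bond orders sum to 4 (valence 4) → 0 H
  atom 7: C, bond orders sum to 1 (valence 4) → 3 H
  atom 8: O, bond orders sum to 2 (valence 2) → 0 H
  atom 9: aromatic c, 2 neighbours → 1 H
  atom 10: aromatic c, 2 neighbours → 1 H
  atom 11: aromatic c, 2 neighbours → 1 H
  atom 12: aromatic c, 2 neighbours → 1 H
Totals → C:11, H:14, O:1.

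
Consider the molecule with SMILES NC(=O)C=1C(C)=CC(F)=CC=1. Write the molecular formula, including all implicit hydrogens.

Walk through each heavy atom and fill implicit hydrogens from standard valence (C 4, N 3, O 2, S 2, halogen 1):
  atom 1: N, bond orders sum to 1 (valence 3) → 2 H
  atom 2: C, bond orders sum to 4 (valence 4) → 0 H
  atom 3: O, bond orders sum to 2 (valence 2) → 0 H
  atom 4: C, bond orders sum to 4 (valence 4) → 0 H
  atom 5: C, bond orders sum to 4 (valence 4) → 0 H
  atom 6: C, bond orders sum to 1 (valence 4) → 3 H
  atom 7: C, bond orders sum to 3 (valence 4) → 1 H
  atom 8: C, bond orders sum to 4 (valence 4) → 0 H
  atom 9: F (halogen, monovalent) → 0 H
  atom 10: C, bond orders sum to 3 (valence 4) → 1 H
  atom 11: C, bond orders sum to 3 (valence 4) → 1 H
Totals → C:8, H:8, F:1, N:1, O:1.
In Hill order: C8H8FNO.

C8H8FNO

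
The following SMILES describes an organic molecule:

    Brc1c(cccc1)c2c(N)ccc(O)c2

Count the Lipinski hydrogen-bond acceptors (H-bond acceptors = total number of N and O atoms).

N atoms: 1; O atoms: 1.
Lipinski HBA = 1 + 1 = 2.

2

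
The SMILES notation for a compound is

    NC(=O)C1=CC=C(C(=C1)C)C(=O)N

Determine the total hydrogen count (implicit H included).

10

Walk through each heavy atom and fill implicit hydrogens from standard valence (C 4, N 3, O 2, S 2, halogen 1):
  atom 1: N, bond orders sum to 1 (valence 3) → 2 H
  atom 2: C, bond orders sum to 4 (valence 4) → 0 H
  atom 3: O, bond orders sum to 2 (valence 2) → 0 H
  atom 4: C, bond orders sum to 4 (valence 4) → 0 H
  atom 5: C, bond orders sum to 3 (valence 4) → 1 H
  atom 6: C, bond orders sum to 3 (valence 4) → 1 H
  atom 7: C, bond orders sum to 4 (valence 4) → 0 H
  atom 8: C, bond orders sum to 4 (valence 4) → 0 H
  atom 9: C, bond orders sum to 3 (valence 4) → 1 H
  atom 10: C, bond orders sum to 1 (valence 4) → 3 H
  atom 11: C, bond orders sum to 4 (valence 4) → 0 H
  atom 12: O, bond orders sum to 2 (valence 2) → 0 H
  atom 13: N, bond orders sum to 1 (valence 3) → 2 H
Total hydrogens: 10.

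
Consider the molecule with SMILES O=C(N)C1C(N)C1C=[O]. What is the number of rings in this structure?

In SMILES, each pair of matching ring-closure digits denotes one ring-closing bond; the number of such bonds equals the number of independent rings.
Ring-closure bonds here: 1.

1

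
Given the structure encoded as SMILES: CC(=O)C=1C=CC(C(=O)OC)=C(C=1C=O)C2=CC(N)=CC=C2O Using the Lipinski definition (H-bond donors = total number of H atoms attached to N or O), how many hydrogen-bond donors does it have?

Donors: find every N or O and count the H atoms it carries.
  atom 3 (O): bond orders sum to 2 → 0 H
  atom 9 (O): bond orders sum to 2 → 0 H
  atom 10 (O): bond orders sum to 2 → 0 H
  atom 15 (O): bond orders sum to 2 → 0 H
  atom 19 (N): bond orders sum to 1 → 2 H
  atom 23 (O): bond orders sum to 1 → 1 H
Lipinski HBD = 3.

3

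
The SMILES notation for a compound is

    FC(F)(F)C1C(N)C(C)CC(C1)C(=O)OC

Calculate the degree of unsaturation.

Degree of unsaturation = (number of rings) + (number of π bonds).
Ring closures in the SMILES: 1.
π bonds: 1 double bond (each 1 DoU) → 1 DoU from unsaturation.
Total DoU = 1 + 1 = 2.

2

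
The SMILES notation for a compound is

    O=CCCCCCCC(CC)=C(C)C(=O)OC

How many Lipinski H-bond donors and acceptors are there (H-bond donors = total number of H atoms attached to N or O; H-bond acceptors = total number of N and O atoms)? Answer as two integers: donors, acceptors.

0, 3

Donors: find every N or O and count the H atoms it carries.
  atom 1 (O): bond orders sum to 2 → 0 H
  atom 15 (O): bond orders sum to 2 → 0 H
  atom 16 (O): bond orders sum to 2 → 0 H
Lipinski HBD = 0.
Acceptors: N atoms = 0, O atoms = 3 → HBA = 3.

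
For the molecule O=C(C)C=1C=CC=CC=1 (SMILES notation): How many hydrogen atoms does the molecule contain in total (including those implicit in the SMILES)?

Walk through each heavy atom and fill implicit hydrogens from standard valence (C 4, N 3, O 2, S 2, halogen 1):
  atom 1: O, bond orders sum to 2 (valence 2) → 0 H
  atom 2: C, bond orders sum to 4 (valence 4) → 0 H
  atom 3: C, bond orders sum to 1 (valence 4) → 3 H
  atom 4: C, bond orders sum to 4 (valence 4) → 0 H
  atom 5: C, bond orders sum to 3 (valence 4) → 1 H
  atom 6: C, bond orders sum to 3 (valence 4) → 1 H
  atom 7: C, bond orders sum to 3 (valence 4) → 1 H
  atom 8: C, bond orders sum to 3 (valence 4) → 1 H
  atom 9: C, bond orders sum to 3 (valence 4) → 1 H
Total hydrogens: 8.

8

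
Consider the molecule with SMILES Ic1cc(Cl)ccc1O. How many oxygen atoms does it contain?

Scan the SMILES for O atoms (remember two-letter symbols like Cl and Br are single atoms).
Oxygen count: 1.

1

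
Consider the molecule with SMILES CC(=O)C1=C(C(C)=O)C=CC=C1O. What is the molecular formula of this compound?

Walk through each heavy atom and fill implicit hydrogens from standard valence (C 4, N 3, O 2, S 2, halogen 1):
  atom 1: C, bond orders sum to 1 (valence 4) → 3 H
  atom 2: C, bond orders sum to 4 (valence 4) → 0 H
  atom 3: O, bond orders sum to 2 (valence 2) → 0 H
  atom 4: C, bond orders sum to 4 (valence 4) → 0 H
  atom 5: C, bond orders sum to 4 (valence 4) → 0 H
  atom 6: C, bond orders sum to 4 (valence 4) → 0 H
  atom 7: C, bond orders sum to 1 (valence 4) → 3 H
  atom 8: O, bond orders sum to 2 (valence 2) → 0 H
  atom 9: C, bond orders sum to 3 (valence 4) → 1 H
  atom 10: C, bond orders sum to 3 (valence 4) → 1 H
  atom 11: C, bond orders sum to 3 (valence 4) → 1 H
  atom 12: C, bond orders sum to 4 (valence 4) → 0 H
  atom 13: O, bond orders sum to 1 (valence 2) → 1 H
Totals → C:10, H:10, O:3.
In Hill order: C10H10O3.

C10H10O3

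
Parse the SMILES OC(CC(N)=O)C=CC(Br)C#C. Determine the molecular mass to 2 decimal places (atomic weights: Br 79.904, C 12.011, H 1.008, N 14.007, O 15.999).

232.08 g/mol

First, the molecular formula is C8H10BrNO2 (counting implicit H from valence).
  Br: 1 × 79.904 = 79.904
  C: 8 × 12.011 = 96.088
  H: 10 × 1.008 = 10.080
  N: 1 × 14.007 = 14.007
  O: 2 × 15.999 = 31.998
Sum: 1×79.904 + 8×12.011 + 10×1.008 + 1×14.007 + 2×15.999 = 232.077 → 232.08 g/mol.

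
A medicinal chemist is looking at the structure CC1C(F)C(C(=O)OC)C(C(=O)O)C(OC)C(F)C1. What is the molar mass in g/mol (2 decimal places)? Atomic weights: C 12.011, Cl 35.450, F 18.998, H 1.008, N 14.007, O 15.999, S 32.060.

280.27 g/mol

First, the molecular formula is C12H18F2O5 (counting implicit H from valence).
  C: 12 × 12.011 = 144.132
  F: 2 × 18.998 = 37.996
  H: 18 × 1.008 = 18.144
  O: 5 × 15.999 = 79.995
Sum: 12×12.011 + 2×18.998 + 18×1.008 + 5×15.999 = 280.267 → 280.27 g/mol.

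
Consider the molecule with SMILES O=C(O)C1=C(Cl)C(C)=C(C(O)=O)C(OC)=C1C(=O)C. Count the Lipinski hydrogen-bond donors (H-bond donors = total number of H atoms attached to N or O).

2

Donors: find every N or O and count the H atoms it carries.
  atom 1 (O): bond orders sum to 2 → 0 H
  atom 3 (O): bond orders sum to 1 → 1 H
  atom 11 (O): bond orders sum to 1 → 1 H
  atom 12 (O): bond orders sum to 2 → 0 H
  atom 14 (O): bond orders sum to 2 → 0 H
  atom 18 (O): bond orders sum to 2 → 0 H
Lipinski HBD = 2.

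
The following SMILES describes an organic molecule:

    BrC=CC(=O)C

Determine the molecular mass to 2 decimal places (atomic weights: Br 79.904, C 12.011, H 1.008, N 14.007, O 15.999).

148.99 g/mol

First, the molecular formula is C4H5BrO (counting implicit H from valence).
  Br: 1 × 79.904 = 79.904
  C: 4 × 12.011 = 48.044
  H: 5 × 1.008 = 5.040
  O: 1 × 15.999 = 15.999
Sum: 1×79.904 + 4×12.011 + 5×1.008 + 1×15.999 = 148.987 → 148.99 g/mol.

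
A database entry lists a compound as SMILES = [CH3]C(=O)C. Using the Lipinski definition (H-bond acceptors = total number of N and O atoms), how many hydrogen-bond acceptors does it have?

N atoms: 0; O atoms: 1.
Lipinski HBA = 0 + 1 = 1.

1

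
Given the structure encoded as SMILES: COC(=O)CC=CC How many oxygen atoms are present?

2

Scan the SMILES for O atoms (remember two-letter symbols like Cl and Br are single atoms).
Oxygen count: 2.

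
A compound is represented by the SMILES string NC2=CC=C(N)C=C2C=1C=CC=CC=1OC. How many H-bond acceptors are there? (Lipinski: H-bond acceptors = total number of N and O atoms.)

3

N atoms: 2; O atoms: 1.
Lipinski HBA = 2 + 1 = 3.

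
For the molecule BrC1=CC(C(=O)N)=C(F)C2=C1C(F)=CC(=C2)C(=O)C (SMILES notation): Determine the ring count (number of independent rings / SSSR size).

In SMILES, each pair of matching ring-closure digits denotes one ring-closing bond; the number of such bonds equals the number of independent rings.
Ring-closure bonds here: 2.

2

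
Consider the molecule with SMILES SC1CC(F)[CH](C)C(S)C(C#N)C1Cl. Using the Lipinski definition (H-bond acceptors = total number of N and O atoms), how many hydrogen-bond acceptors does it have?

N atoms: 1; O atoms: 0.
Lipinski HBA = 1 + 0 = 1.

1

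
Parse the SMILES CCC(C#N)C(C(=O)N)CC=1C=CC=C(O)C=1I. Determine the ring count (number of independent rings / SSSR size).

1

In SMILES, each pair of matching ring-closure digits denotes one ring-closing bond; the number of such bonds equals the number of independent rings.
Ring-closure bonds here: 1.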